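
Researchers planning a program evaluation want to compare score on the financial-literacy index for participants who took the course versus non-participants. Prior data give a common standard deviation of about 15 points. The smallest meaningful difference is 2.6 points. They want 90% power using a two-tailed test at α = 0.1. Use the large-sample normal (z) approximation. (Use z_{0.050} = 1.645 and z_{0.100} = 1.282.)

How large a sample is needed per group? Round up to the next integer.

n = 571 per group

n = (z_{α/2} + z_β)² · (σ₁² + σ₂²) / δ²
  = (1.645 + 1.282)² · (2·15² = 450) / 2.6²
  = 8.5673 · 450 / 6.76
  = 570.31
Round up → n = 571 per group.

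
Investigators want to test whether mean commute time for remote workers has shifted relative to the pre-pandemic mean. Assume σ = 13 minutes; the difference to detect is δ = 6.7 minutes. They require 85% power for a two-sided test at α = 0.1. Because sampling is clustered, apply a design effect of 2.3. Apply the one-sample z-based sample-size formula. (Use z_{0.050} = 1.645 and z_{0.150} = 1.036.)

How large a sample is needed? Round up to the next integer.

n = (z_{α/2} + z_β)² · σ² / δ²
  = (1.645 + 1.036)² · 13² / 6.7²
  = 7.1878 · 169 / 44.89
  = 27.06
Design effect: 2.3 × 27.06 = 62.24.
Round up → n = 63.

n = 63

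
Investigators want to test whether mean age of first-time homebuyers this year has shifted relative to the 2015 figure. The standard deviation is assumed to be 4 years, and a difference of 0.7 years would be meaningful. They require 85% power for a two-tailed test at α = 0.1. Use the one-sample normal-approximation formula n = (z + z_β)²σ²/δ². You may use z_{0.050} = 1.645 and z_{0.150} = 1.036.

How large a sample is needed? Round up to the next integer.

n = (z_{α/2} + z_β)² · σ² / δ²
  = (1.645 + 1.036)² · 4² / 0.7²
  = 7.1878 · 16 / 0.49
  = 234.70
Round up → n = 235.

n = 235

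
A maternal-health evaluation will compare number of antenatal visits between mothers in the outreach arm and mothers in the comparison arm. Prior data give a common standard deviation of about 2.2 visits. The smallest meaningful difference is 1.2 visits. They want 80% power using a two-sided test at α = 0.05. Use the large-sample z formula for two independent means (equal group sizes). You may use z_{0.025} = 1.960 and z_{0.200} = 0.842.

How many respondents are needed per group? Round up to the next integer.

n = 53 per group

n = (z_{α/2} + z_β)² · (σ₁² + σ₂²) / δ²
  = (1.960 + 0.842)² · (2·2.2² = 9.68) / 1.2²
  = 7.8512 · 9.68 / 1.44
  = 52.78
Round up → n = 53 per group.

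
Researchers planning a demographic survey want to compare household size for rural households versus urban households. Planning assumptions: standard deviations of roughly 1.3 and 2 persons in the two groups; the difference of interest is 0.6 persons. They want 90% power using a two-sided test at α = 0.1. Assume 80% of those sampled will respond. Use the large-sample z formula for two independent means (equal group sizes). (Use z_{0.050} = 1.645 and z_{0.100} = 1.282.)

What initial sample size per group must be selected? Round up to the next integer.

n = (z_{α/2} + z_β)² · (σ₁² + σ₂²) / δ²
  = (1.645 + 1.282)² · (1.3² + 2² = 5.69) / 0.6²
  = 8.5673 · 5.69 / 0.36
  = 135.41
Adjust for 80% response: 135.41 / 0.80 = 169.26.
Round up → n = 170 per group.

n = 170 per group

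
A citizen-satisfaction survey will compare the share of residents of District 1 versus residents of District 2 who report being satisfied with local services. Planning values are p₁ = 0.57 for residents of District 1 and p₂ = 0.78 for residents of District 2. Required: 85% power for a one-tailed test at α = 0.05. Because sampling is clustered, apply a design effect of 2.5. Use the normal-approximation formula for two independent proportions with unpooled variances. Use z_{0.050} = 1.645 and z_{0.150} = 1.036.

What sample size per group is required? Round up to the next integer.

n = (z_α + z_β)² · [p₁(1−p₁) + p₂(1−p₂)] / (p₁ − p₂)²
  = (1.645 + 1.036)² · (0.57·0.43 + 0.78·0.22) / (-0.21)²
  = (2.681)² · (0.2451 + 0.1716) / 0.0441
  = 7.1878 · 0.4167 / 0.0441
  = 67.92
Design effect: 2.5 × 67.92 = 169.79.
Round up → n = 170 per group.

n = 170 per group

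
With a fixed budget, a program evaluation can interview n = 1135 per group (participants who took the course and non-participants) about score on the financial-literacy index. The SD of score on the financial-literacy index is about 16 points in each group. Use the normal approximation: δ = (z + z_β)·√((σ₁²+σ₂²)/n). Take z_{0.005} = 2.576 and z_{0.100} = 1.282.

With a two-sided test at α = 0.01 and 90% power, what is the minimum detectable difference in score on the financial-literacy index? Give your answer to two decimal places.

δ = (z_{α/2} + z_β) · √((σ₁²+σ₂²)/n)
  = (2.576 + 1.282) · √(512/1135)
  = 3.858 · √0.4511
  = 3.858 · 0.6716
  = 2.5912

Minimum detectable difference ≈ 2.59 points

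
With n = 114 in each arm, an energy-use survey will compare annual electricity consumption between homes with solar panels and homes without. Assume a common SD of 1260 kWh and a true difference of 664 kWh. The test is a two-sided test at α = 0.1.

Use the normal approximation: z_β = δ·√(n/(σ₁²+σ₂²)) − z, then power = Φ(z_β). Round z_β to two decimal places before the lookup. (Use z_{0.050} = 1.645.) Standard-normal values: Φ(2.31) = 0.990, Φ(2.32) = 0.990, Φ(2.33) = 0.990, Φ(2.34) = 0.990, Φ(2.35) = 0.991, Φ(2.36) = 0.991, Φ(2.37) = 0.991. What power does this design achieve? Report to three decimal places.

z_β = δ·√(n/(σ₁²+σ₂²)) − z_{α/2}
    = 664 · √(114/3175200) − 1.645
    = 664 · 0.00599 − 1.645
    = 3.9786 − 1.645 = 2.3336 → 2.33
Power = Φ(2.33) = 0.990.

Power ≈ 0.990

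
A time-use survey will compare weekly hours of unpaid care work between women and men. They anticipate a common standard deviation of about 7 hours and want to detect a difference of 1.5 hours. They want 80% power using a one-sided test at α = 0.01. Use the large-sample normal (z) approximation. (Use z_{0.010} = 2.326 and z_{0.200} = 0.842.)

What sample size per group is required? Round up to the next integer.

n = 438 per group

n = (z_α + z_β)² · (σ₁² + σ₂²) / δ²
  = (2.326 + 0.842)² · (2·7² = 98) / 1.5²
  = 10.0362 · 98 / 2.25
  = 437.13
Round up → n = 438 per group.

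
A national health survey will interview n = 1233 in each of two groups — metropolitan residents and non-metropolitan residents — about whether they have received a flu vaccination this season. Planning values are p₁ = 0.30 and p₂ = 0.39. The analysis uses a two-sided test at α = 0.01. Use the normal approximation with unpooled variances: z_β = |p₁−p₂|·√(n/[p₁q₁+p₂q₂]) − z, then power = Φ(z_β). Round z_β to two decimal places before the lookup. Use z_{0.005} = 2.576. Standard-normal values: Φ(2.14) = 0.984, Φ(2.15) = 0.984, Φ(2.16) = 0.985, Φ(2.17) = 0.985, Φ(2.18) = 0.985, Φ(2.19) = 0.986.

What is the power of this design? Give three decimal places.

z_β = |p₁−p₂|·√(n/[p₁q₁+p₂q₂]) − z_{α/2}
    = 0.09 · √(1233/0.4479) − 2.576
    = 0.09 · 52.4676 − 2.576
    = 4.7221 − 2.576 = 2.1461 → 2.15
Power = Φ(2.15) = 0.984.

Power ≈ 0.984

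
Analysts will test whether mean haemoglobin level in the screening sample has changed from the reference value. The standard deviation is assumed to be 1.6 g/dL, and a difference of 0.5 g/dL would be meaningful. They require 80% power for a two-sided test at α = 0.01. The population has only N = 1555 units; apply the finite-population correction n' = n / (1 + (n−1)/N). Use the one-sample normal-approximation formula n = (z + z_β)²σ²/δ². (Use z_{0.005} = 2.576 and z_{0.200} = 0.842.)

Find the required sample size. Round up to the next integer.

n = (z_{α/2} + z_β)² · σ² / δ²
  = (2.576 + 0.842)² · 1.6² / 0.5²
  = 11.6827 · 2.56 / 0.25
  = 119.63
Finite-population correction (N = 1555): 119.63 / (1 + (119.63 − 1)/1555) = 111.15.
Round up → n = 112.

n = 112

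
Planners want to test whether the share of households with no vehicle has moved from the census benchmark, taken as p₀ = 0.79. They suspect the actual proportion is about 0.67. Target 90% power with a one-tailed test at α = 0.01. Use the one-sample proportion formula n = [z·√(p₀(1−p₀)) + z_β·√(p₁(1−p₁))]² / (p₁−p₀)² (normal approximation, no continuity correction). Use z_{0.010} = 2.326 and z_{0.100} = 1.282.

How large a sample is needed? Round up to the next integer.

n = 167

n = [z_α·√(p₀q₀) + z_β·√(p₁q₁)]² / (p₁ − p₀)²
  = [2.326·√(0.79·0.21) + 1.282·√(0.67·0.33)]² / (-0.12)²
  = [2.326·0.4073 + 1.282·0.4702]² / 0.0144
  = [1.5502]² / 0.0144
  = 166.89
Round up → n = 167.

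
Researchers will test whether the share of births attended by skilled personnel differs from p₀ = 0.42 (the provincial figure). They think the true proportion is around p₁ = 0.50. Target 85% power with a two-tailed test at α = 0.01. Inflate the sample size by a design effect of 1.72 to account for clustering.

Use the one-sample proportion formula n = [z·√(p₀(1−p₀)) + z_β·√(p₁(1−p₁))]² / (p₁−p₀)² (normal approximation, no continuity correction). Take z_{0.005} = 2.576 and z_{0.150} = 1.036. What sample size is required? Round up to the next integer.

n = 861

n = [z_{α/2}·√(p₀q₀) + z_β·√(p₁q₁)]² / (p₁ − p₀)²
  = [2.576·√(0.42·0.58) + 1.036·√(0.50·0.50)]² / (0.08)²
  = [2.576·0.4936 + 1.036·0.5000]² / 0.0064
  = [1.7894]² / 0.0064
  = 500.31
Design effect: 1.72 × 500.31 = 860.53.
Round up → n = 861.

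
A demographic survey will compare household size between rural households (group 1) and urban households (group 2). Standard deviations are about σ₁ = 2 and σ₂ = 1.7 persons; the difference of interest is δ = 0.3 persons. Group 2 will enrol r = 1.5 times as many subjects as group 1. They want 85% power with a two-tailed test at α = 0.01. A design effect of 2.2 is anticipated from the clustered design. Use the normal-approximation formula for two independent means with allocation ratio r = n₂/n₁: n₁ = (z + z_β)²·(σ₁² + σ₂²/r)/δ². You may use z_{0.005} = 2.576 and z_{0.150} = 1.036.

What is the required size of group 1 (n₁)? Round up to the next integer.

n₁ = 1891

n₁ = (z_{α/2} + z_β)² · (σ₁² + σ₂²/r) / δ²
   = (2.576 + 1.036)² · (2² + 1.7²/1.5) / 0.3²
   = 13.0465 · (4 + 1.9267) / 0.09
   = 13.0465 · 5.9267 / 0.09
   = 859.14
Design effect: 2.2 × 859.14 = 1890.11.
Round up → n₁ = 1891; n₂ = r·n₁ = 1.5 × 1891 = 2837.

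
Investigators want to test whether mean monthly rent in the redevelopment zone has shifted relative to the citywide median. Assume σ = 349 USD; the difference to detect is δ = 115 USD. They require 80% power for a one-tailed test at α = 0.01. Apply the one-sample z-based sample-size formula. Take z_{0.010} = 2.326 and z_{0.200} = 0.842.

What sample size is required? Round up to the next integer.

n = (z_α + z_β)² · σ² / δ²
  = (2.326 + 0.842)² · 349² / 115²
  = 10.0362 · 121801 / 13225
  = 92.43
Round up → n = 93.

n = 93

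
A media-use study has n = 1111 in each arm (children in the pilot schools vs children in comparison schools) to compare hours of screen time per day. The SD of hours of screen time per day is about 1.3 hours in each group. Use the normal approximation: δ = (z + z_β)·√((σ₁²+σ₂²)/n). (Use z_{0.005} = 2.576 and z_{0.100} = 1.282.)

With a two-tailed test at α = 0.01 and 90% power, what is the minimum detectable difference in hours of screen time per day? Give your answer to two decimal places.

Minimum detectable difference ≈ 0.21 hours

δ = (z_{α/2} + z_β) · √((σ₁²+σ₂²)/n)
  = (2.576 + 1.282) · √(3.38/1111)
  = 3.858 · √0.00304
  = 3.858 · 0.0552
  = 0.2128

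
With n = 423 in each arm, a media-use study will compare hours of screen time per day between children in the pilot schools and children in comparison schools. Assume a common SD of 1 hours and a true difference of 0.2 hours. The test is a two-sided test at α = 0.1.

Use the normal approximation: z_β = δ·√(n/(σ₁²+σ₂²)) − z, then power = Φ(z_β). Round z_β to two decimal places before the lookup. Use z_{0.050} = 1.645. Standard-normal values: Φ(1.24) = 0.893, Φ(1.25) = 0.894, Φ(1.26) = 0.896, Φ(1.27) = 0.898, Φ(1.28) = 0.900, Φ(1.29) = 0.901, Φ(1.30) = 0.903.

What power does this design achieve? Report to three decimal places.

z_β = δ·√(n/(σ₁²+σ₂²)) − z_{α/2}
    = 0.2 · √(423/2) − 1.645
    = 0.2 · 14.54304 − 1.645
    = 2.9086 − 1.645 = 1.2636 → 1.26
Power = Φ(1.26) = 0.896.

Power ≈ 0.896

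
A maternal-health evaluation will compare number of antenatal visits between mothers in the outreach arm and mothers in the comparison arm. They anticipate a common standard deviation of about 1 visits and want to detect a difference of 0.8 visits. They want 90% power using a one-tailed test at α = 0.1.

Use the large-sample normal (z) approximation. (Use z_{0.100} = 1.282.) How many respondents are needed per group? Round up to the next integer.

n = (z_α + z_β)² · (σ₁² + σ₂²) / δ²
  = (1.282 + 1.282)² · (2·1² = 2) / 0.8²
  = 6.5741 · 2 / 0.64
  = 20.54
Round up → n = 21 per group.

n = 21 per group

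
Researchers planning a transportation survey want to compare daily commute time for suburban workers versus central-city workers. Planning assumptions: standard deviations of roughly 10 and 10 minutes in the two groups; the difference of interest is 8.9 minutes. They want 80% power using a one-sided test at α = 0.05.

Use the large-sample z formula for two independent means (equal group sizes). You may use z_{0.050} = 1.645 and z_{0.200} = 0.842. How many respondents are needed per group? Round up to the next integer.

n = (z_α + z_β)² · (σ₁² + σ₂²) / δ²
  = (1.645 + 0.842)² · (10² + 10² = 200) / 8.9²
  = 6.1852 · 200 / 79.21
  = 15.62
Round up → n = 16 per group.

n = 16 per group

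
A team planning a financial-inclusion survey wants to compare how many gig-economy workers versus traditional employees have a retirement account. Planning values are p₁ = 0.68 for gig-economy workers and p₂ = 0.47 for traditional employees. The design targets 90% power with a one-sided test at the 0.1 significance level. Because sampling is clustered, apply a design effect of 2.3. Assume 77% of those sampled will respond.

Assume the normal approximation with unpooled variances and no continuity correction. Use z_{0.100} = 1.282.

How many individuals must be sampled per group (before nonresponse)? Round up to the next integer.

n = (z_α + z_β)² · [p₁(1−p₁) + p₂(1−p₂)] / (p₁ − p₂)²
  = (1.282 + 1.282)² · (0.68·0.32 + 0.47·0.53) / (0.21)²
  = (2.564)² · (0.2176 + 0.2491) / 0.0441
  = 6.5741 · 0.4667 / 0.0441
  = 69.57
Design effect: 2.3 × 69.57 = 160.02.
Adjust for 77% response: 160.02 / 0.77 = 207.81.
Round up → n = 208 per group.

n = 208 per group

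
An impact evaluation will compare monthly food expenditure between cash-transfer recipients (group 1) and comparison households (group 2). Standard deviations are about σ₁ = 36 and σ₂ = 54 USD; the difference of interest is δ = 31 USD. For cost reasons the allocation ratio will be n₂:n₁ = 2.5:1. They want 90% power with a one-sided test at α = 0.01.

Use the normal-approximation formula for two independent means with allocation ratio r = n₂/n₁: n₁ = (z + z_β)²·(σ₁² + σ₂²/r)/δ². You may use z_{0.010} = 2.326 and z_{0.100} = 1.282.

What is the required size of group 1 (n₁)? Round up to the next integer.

n₁ = (z_α + z_β)² · (σ₁² + σ₂²/r) / δ²
   = (2.326 + 1.282)² · (36² + 54²/2.5) / 31²
   = 13.0177 · (1296 + 1166.4) / 961
   = 13.0177 · 2462.4 / 961
   = 33.36
Round up → n₁ = 34; n₂ = r·n₁ = 2.5 × 34 = 85.

n₁ = 34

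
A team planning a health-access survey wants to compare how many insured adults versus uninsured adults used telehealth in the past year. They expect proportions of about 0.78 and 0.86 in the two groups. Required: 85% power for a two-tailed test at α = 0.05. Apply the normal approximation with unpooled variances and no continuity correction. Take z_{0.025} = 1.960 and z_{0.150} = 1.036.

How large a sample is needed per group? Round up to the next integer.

n = (z_{α/2} + z_β)² · [p₁(1−p₁) + p₂(1−p₂)] / (p₁ − p₂)²
  = (1.960 + 1.036)² · (0.78·0.22 + 0.86·0.14) / (-0.08)²
  = (2.996)² · (0.1716 + 0.1204) / 0.0064
  = 8.9760 · 0.2920 / 0.0064
  = 409.53
Round up → n = 410 per group.

n = 410 per group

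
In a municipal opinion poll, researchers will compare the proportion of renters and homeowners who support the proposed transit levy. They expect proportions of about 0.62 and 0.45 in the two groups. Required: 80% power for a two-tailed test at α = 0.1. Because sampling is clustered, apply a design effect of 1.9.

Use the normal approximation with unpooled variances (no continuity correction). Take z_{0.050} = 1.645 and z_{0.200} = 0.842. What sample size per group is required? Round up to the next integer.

n = (z_{α/2} + z_β)² · [p₁(1−p₁) + p₂(1−p₂)] / (p₁ − p₂)²
  = (1.645 + 0.842)² · (0.62·0.38 + 0.45·0.55) / (0.17)²
  = (2.487)² · (0.2356 + 0.2475) / 0.0289
  = 6.1852 · 0.4831 / 0.0289
  = 103.39
Design effect: 1.9 × 103.39 = 196.45.
Round up → n = 197 per group.

n = 197 per group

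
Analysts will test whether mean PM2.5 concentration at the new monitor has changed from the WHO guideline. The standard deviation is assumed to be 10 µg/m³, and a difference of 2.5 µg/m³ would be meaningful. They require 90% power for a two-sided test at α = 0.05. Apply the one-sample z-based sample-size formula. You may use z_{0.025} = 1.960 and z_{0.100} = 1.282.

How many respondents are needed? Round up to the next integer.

n = 169

n = (z_{α/2} + z_β)² · σ² / δ²
  = (1.960 + 1.282)² · 10² / 2.5²
  = 10.5106 · 100 / 6.25
  = 168.17
Round up → n = 169.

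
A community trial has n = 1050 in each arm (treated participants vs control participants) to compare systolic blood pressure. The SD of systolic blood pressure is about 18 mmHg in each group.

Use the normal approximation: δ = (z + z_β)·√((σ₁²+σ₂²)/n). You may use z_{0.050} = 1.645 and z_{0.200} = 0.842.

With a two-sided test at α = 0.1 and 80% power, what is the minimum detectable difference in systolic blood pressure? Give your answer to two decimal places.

Minimum detectable difference ≈ 1.95 mmHg

δ = (z_{α/2} + z_β) · √((σ₁²+σ₂²)/n)
  = (1.645 + 0.842) · √(648/1050)
  = 2.487 · √0.61714
  = 2.487 · 0.7856
  = 1.9537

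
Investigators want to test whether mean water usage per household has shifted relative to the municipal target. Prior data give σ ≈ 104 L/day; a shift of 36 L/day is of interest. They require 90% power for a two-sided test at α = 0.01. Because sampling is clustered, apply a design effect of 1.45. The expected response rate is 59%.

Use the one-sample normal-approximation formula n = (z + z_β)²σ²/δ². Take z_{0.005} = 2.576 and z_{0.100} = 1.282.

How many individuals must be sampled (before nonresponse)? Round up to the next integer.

n = 306

n = (z_{α/2} + z_β)² · σ² / δ²
  = (2.576 + 1.282)² · 104² / 36²
  = 14.8842 · 10816 / 1296
  = 124.22
Design effect: 1.45 × 124.22 = 180.12.
Adjust for 59% response: 180.12 / 0.59 = 305.28.
Round up → n = 306.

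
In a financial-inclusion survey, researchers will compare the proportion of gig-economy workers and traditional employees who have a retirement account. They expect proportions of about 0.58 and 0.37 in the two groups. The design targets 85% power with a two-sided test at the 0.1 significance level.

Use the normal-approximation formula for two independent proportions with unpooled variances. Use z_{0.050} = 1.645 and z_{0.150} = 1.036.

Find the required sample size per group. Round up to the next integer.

n = (z_{α/2} + z_β)² · [p₁(1−p₁) + p₂(1−p₂)] / (p₁ − p₂)²
  = (1.645 + 1.036)² · (0.58·0.42 + 0.37·0.63) / (0.21)²
  = (2.681)² · (0.2436 + 0.2331) / 0.0441
  = 7.1878 · 0.4767 / 0.0441
  = 77.70
Round up → n = 78 per group.

n = 78 per group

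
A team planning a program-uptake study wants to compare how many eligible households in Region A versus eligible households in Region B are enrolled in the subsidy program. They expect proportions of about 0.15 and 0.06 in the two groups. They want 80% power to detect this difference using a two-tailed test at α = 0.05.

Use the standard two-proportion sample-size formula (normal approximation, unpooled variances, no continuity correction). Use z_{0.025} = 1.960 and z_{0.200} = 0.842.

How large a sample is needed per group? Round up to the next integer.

n = (z_{α/2} + z_β)² · [p₁(1−p₁) + p₂(1−p₂)] / (p₁ − p₂)²
  = (1.960 + 0.842)² · (0.15·0.85 + 0.06·0.94) / (0.09)²
  = (2.802)² · (0.1275 + 0.0564) / 0.0081
  = 7.8512 · 0.1839 / 0.0081
  = 178.25
Round up → n = 179 per group.

n = 179 per group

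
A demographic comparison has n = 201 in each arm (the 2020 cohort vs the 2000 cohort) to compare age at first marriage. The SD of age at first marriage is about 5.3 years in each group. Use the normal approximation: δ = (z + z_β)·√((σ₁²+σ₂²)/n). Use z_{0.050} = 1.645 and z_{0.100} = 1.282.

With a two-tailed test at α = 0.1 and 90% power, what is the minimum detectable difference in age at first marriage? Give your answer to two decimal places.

δ = (z_{α/2} + z_β) · √((σ₁²+σ₂²)/n)
  = (1.645 + 1.282) · √(56.18/201)
  = 2.927 · √0.2795
  = 2.927 · 0.5287
  = 1.5474

Minimum detectable difference ≈ 1.55 years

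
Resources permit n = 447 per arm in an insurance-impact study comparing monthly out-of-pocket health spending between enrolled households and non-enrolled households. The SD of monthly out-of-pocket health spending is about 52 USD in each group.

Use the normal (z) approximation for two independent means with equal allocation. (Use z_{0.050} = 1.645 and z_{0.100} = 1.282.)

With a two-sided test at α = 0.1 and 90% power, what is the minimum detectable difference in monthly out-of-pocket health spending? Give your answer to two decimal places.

δ = (z_{α/2} + z_β) · √((σ₁²+σ₂²)/n)
  = (1.645 + 1.282) · √(5408/447)
  = 2.927 · √12.0984
  = 2.927 · 3.4783
  = 10.1809

Minimum detectable difference ≈ 10.18 USD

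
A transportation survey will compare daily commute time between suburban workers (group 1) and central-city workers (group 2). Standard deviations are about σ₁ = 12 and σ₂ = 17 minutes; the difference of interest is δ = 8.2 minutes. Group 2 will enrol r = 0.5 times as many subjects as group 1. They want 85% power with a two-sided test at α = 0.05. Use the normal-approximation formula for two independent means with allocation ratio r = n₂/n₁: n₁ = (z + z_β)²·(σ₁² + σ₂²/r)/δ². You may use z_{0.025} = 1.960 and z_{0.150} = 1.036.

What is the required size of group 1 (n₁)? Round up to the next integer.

n₁ = (z_{α/2} + z_β)² · (σ₁² + σ₂²/r) / δ²
   = (1.960 + 1.036)² · (12² + 17²/0.5) / 8.2²
   = 8.9760 · (144 + 578) / 67.24
   = 8.9760 · 722 / 67.24
   = 96.38
Round up → n₁ = 97; n₂ = r·n₁ = 0.5 × 97 = 49.

n₁ = 97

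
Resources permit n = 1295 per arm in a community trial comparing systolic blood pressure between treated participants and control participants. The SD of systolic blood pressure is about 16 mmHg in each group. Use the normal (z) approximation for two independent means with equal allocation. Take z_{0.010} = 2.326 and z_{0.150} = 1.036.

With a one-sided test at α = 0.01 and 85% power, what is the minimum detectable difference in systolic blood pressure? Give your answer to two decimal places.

Minimum detectable difference ≈ 2.11 mmHg

δ = (z_α + z_β) · √((σ₁²+σ₂²)/n)
  = (2.326 + 1.036) · √(512/1295)
  = 3.362 · √0.39537
  = 3.362 · 0.6288
  = 2.1140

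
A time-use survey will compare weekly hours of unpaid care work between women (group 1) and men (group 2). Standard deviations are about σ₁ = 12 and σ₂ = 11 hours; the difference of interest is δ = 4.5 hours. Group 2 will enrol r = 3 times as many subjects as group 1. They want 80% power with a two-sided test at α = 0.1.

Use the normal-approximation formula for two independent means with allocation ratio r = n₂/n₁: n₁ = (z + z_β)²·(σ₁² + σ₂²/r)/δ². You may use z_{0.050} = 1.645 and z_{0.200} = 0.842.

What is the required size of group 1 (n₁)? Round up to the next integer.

n₁ = (z_{α/2} + z_β)² · (σ₁² + σ₂²/r) / δ²
   = (1.645 + 0.842)² · (12² + 11²/3) / 4.5²
   = 6.1852 · (144 + 40.3333) / 20.25
   = 6.1852 · 184.3333 / 20.25
   = 56.30
Round up → n₁ = 57; n₂ = r·n₁ = 3 × 57 = 171.

n₁ = 57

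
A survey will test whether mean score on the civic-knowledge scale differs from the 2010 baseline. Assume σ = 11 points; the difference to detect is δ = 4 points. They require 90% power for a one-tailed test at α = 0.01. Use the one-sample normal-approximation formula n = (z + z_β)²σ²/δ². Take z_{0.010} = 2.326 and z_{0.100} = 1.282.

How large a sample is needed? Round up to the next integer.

n = (z_α + z_β)² · σ² / δ²
  = (2.326 + 1.282)² · 11² / 4²
  = 13.0177 · 121 / 16
  = 98.45
Round up → n = 99.

n = 99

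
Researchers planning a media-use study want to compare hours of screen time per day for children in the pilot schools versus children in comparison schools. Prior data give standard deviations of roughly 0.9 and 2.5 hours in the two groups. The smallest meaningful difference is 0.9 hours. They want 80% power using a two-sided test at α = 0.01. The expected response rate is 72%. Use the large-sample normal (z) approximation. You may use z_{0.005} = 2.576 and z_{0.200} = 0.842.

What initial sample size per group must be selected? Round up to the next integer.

n = (z_{α/2} + z_β)² · (σ₁² + σ₂²) / δ²
  = (2.576 + 0.842)² · (0.9² + 2.5² = 7.06) / 0.9²
  = 11.6827 · 7.06 / 0.81
  = 101.83
Adjust for 72% response: 101.83 / 0.72 = 141.43.
Round up → n = 142 per group.

n = 142 per group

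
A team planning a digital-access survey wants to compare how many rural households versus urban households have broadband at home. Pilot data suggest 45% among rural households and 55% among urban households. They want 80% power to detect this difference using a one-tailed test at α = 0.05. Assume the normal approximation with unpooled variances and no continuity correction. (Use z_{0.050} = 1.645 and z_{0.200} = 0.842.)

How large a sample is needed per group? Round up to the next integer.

n = (z_α + z_β)² · [p₁(1−p₁) + p₂(1−p₂)] / (p₁ − p₂)²
  = (1.645 + 0.842)² · (0.45·0.55 + 0.55·0.45) / (-0.10)²
  = (2.487)² · (0.2475 + 0.2475) / 0.0100
  = 6.1852 · 0.4950 / 0.0100
  = 306.17
Round up → n = 307 per group.

n = 307 per group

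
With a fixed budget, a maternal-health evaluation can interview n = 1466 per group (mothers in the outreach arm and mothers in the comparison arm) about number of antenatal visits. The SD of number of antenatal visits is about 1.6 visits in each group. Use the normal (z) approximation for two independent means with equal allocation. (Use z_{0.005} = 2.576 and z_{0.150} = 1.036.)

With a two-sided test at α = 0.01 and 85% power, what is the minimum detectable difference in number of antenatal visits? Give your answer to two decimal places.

Minimum detectable difference ≈ 0.21 visits

δ = (z_{α/2} + z_β) · √((σ₁²+σ₂²)/n)
  = (2.576 + 1.036) · √(5.12/1466)
  = 3.612 · √0.00349
  = 3.612 · 0.0591
  = 0.2135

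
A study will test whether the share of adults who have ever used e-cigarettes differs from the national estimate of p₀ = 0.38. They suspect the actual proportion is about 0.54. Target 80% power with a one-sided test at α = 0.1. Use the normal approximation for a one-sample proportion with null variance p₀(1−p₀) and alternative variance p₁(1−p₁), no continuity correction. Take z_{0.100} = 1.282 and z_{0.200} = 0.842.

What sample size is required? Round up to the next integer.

n = 43

n = [z_α·√(p₀q₀) + z_β·√(p₁q₁)]² / (p₁ − p₀)²
  = [1.282·√(0.38·0.62) + 0.842·√(0.54·0.46)]² / (0.16)²
  = [1.282·0.4854 + 0.842·0.4984]² / 0.0256
  = [1.0419]² / 0.0256
  = 42.41
Round up → n = 43.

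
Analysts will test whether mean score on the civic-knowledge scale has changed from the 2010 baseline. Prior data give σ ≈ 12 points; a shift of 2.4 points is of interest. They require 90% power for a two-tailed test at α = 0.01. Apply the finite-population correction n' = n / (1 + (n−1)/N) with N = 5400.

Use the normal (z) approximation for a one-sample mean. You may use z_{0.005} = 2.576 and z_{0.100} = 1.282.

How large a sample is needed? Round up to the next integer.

n = (z_{α/2} + z_β)² · σ² / δ²
  = (2.576 + 1.282)² · 12² / 2.4²
  = 14.8842 · 144 / 5.76
  = 372.10
Finite-population correction (N = 5400): 372.10 / (1 + (372.10 − 1)/5400) = 348.18.
Round up → n = 349.

n = 349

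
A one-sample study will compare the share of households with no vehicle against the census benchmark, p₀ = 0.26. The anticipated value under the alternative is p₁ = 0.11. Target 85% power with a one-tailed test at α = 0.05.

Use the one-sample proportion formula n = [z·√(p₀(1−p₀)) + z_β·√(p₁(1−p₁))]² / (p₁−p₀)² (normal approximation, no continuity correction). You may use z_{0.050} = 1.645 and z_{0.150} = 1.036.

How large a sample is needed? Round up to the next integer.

n = 49

n = [z_α·√(p₀q₀) + z_β·√(p₁q₁)]² / (p₁ − p₀)²
  = [1.645·√(0.26·0.74) + 1.036·√(0.11·0.89)]² / (-0.15)²
  = [1.645·0.4386 + 1.036·0.3129]² / 0.0225
  = [1.0457]² / 0.0225
  = 48.60
Round up → n = 49.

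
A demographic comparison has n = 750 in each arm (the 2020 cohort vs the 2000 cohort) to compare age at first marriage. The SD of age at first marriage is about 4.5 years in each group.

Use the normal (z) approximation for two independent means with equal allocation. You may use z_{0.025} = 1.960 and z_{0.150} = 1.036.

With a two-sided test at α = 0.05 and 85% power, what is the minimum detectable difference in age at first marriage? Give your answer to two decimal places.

δ = (z_{α/2} + z_β) · √((σ₁²+σ₂²)/n)
  = (1.960 + 1.036) · √(40.5/750)
  = 2.996 · √0.054
  = 2.996 · 0.2324
  = 0.6962

Minimum detectable difference ≈ 0.70 years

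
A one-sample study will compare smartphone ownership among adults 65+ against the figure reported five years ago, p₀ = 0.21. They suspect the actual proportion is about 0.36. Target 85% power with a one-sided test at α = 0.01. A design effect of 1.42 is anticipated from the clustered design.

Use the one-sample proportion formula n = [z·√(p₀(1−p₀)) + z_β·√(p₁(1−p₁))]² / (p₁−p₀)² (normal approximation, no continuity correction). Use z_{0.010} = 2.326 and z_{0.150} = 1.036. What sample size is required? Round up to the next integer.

n = 132

n = [z_α·√(p₀q₀) + z_β·√(p₁q₁)]² / (p₁ − p₀)²
  = [2.326·√(0.21·0.79) + 1.036·√(0.36·0.64)]² / (0.15)²
  = [2.326·0.4073 + 1.036·0.4800]² / 0.0225
  = [1.4447]² / 0.0225
  = 92.76
Design effect: 1.42 × 92.76 = 131.72.
Round up → n = 132.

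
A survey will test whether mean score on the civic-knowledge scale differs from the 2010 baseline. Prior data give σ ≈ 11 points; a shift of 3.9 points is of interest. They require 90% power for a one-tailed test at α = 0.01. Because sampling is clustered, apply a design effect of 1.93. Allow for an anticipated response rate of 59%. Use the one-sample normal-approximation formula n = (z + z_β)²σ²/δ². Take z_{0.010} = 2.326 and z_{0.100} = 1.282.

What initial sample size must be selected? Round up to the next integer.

n = 339

n = (z_α + z_β)² · σ² / δ²
  = (2.326 + 1.282)² · 11² / 3.9²
  = 13.0177 · 121 / 15.21
  = 103.56
Design effect: 1.93 × 103.56 = 199.87.
Adjust for 59% response: 199.87 / 0.59 = 338.76.
Round up → n = 339.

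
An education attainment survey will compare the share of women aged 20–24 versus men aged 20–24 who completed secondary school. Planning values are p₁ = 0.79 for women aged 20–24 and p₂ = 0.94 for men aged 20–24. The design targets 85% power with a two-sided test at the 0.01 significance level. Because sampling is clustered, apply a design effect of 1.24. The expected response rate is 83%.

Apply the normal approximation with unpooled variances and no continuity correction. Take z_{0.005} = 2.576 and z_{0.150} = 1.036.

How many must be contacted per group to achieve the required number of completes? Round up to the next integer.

n = 193 per group

n = (z_{α/2} + z_β)² · [p₁(1−p₁) + p₂(1−p₂)] / (p₁ − p₂)²
  = (2.576 + 1.036)² · (0.79·0.21 + 0.94·0.06) / (-0.15)²
  = (3.612)² · (0.1659 + 0.0564) / 0.0225
  = 13.0465 · 0.2223 / 0.0225
  = 128.90
Design effect: 1.24 × 128.90 = 159.84.
Adjust for 83% response: 159.84 / 0.83 = 192.57.
Round up → n = 193 per group.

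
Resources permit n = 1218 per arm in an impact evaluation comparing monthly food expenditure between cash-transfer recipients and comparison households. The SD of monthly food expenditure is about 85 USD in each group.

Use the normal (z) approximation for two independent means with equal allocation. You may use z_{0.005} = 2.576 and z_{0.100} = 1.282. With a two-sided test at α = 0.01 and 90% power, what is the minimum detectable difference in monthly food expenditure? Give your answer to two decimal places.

Minimum detectable difference ≈ 13.29 USD

δ = (z_{α/2} + z_β) · √((σ₁²+σ₂²)/n)
  = (2.576 + 1.282) · √(14450/1218)
  = 3.858 · √11.8637
  = 3.858 · 3.4444
  = 13.2884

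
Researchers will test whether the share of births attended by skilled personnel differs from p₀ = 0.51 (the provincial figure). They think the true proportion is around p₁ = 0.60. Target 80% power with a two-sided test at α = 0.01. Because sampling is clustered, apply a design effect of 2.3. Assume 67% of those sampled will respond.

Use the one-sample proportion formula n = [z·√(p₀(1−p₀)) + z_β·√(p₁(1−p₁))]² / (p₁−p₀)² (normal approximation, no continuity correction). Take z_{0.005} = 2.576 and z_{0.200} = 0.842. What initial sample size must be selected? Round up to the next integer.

n = [z_{α/2}·√(p₀q₀) + z_β·√(p₁q₁)]² / (p₁ − p₀)²
  = [2.576·√(0.51·0.49) + 0.842·√(0.60·0.40)]² / (0.09)²
  = [2.576·0.4999 + 0.842·0.4899]² / 0.0081
  = [1.7002]² / 0.0081
  = 356.89
Design effect: 2.3 × 356.89 = 820.85.
Adjust for 67% response: 820.85 / 0.67 = 1225.14.
Round up → n = 1226.

n = 1226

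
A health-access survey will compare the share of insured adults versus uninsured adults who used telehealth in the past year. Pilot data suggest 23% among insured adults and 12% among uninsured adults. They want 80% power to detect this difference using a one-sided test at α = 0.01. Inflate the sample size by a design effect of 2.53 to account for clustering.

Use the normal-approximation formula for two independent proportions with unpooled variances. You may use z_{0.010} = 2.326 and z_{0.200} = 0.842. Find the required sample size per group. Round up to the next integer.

n = 594 per group

n = (z_α + z_β)² · [p₁(1−p₁) + p₂(1−p₂)] / (p₁ − p₂)²
  = (2.326 + 0.842)² · (0.23·0.77 + 0.12·0.88) / (0.11)²
  = (3.168)² · (0.1771 + 0.1056) / 0.0121
  = 10.0362 · 0.2827 / 0.0121
  = 234.48
Design effect: 2.53 × 234.48 = 593.24.
Round up → n = 594 per group.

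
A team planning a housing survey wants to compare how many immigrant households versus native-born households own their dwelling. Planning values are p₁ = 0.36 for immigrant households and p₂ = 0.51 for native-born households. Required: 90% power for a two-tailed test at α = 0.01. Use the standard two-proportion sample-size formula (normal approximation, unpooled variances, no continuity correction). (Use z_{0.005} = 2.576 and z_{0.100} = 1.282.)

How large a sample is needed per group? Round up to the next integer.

n = 318 per group

n = (z_{α/2} + z_β)² · [p₁(1−p₁) + p₂(1−p₂)] / (p₁ − p₂)²
  = (2.576 + 1.282)² · (0.36·0.64 + 0.51·0.49) / (-0.15)²
  = (3.858)² · (0.2304 + 0.2499) / 0.0225
  = 14.8842 · 0.4803 / 0.0225
  = 317.73
Round up → n = 318 per group.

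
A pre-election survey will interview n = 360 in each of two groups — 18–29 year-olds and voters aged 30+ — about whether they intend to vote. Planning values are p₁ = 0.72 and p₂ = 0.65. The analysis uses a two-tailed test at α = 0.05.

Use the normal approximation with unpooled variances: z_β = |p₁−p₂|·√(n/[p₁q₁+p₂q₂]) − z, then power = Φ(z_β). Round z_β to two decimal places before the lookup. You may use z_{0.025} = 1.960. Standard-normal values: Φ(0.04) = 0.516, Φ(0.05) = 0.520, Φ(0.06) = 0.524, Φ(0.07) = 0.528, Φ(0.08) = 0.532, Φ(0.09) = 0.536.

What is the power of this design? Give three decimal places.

z_β = |p₁−p₂|·√(n/[p₁q₁+p₂q₂]) − z_{α/2}
    = 0.07 · √(360/0.4291) − 1.960
    = 0.07 · 28.9649 − 1.960
    = 2.0275 − 1.960 = 0.0675 → 0.07
Power = Φ(0.07) = 0.528.

Power ≈ 0.528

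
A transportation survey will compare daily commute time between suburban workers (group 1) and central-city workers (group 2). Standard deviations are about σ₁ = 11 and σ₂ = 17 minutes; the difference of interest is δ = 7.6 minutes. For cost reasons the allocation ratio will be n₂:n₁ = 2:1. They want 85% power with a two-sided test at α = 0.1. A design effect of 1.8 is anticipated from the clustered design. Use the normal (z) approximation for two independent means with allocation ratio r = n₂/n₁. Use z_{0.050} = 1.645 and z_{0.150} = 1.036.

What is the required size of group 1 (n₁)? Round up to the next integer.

n₁ = (z_{α/2} + z_β)² · (σ₁² + σ₂²/r) / δ²
   = (1.645 + 1.036)² · (11² + 17²/2) / 7.6²
   = 7.1878 · (121 + 144.5) / 57.76
   = 7.1878 · 265.5 / 57.76
   = 33.04
Design effect: 1.8 × 33.04 = 59.47.
Round up → n₁ = 60; n₂ = r·n₁ = 2 × 60 = 120.

n₁ = 60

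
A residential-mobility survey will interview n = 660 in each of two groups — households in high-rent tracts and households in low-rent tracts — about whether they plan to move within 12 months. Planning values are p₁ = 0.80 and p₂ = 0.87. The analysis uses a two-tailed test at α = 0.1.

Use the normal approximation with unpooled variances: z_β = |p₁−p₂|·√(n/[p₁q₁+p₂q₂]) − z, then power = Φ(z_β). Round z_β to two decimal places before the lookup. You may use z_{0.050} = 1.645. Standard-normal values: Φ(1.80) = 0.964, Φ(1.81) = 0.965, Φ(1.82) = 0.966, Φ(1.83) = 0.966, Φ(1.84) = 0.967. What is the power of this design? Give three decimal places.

Power ≈ 0.964

z_β = |p₁−p₂|·√(n/[p₁q₁+p₂q₂]) − z_{α/2}
    = 0.07 · √(660/0.2731) − 1.645
    = 0.07 · 49.1599 − 1.645
    = 3.4412 − 1.645 = 1.7962 → 1.80
Power = Φ(1.80) = 0.964.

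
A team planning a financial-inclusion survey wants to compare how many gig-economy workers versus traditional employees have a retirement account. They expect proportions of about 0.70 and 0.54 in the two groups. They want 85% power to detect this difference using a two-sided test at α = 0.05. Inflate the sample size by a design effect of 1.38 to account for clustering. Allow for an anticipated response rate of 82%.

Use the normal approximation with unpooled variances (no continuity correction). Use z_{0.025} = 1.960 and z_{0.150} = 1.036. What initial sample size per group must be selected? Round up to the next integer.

n = (z_{α/2} + z_β)² · [p₁(1−p₁) + p₂(1−p₂)] / (p₁ − p₂)²
  = (1.960 + 1.036)² · (0.70·0.30 + 0.54·0.46) / (0.16)²
  = (2.996)² · (0.2100 + 0.2484) / 0.0256
  = 8.9760 · 0.4584 / 0.0256
  = 160.73
Design effect: 1.38 × 160.73 = 221.80.
Adjust for 82% response: 221.80 / 0.82 = 270.49.
Round up → n = 271 per group.

n = 271 per group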